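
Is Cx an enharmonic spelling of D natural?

Yes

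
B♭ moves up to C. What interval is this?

major second

The letter names run B→C, a span of 1 letter step, so the interval is some kind of second.
Bb to C is 2 semitones. A major second is 2, so 2 makes it major.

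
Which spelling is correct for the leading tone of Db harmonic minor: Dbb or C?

C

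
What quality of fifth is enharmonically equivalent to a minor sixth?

A minor sixth spans 8 semitones.
A fifth spanning 8 semitones is augmented (the perfect fifth is 7).

augmented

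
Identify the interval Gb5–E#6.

doubly augmented sixth

Counting letters G–A–B–C–D–E gives a sixth.
Gb→E# = 11 semitones, 2 wider than the major sixth (9), so doubly augmented.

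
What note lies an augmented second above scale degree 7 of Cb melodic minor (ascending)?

Scale degree 7 of Cb melodic minor (ascending) is Bb.
An augmented second (3 semitones) above Bb lands on the letter C, giving C#.

C#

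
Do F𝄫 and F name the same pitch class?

Fbb is pitch class 3; F is pitch class 5.
The pitch classes differ (3 vs. 5), so they are not enharmonic equivalents.

No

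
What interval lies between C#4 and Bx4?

The letter names run C→B, a span of 6 letter steps, so the interval is some kind of seventh.
C# to B## is 12 semitones. A major seventh is 11, so 12 makes it augmented.

augmented seventh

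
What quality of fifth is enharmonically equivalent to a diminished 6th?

A diminished sixth spans 7 semitones.
A fifth spanning 7 semitones is perfect (the perfect fifth is 7).

perfect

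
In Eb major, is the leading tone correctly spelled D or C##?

D

Each scale degree takes a distinct letter name. Degree 7 of a scale on E must use the letter D.
D and C## are enharmonically the same pitch, but only D uses the letter D, so it is the correct spelling here.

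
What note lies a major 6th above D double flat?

A sixth above D lands on the letter B.
A major sixth spans 9 semitones, so Dbb moves to pitch class 9. On the letter B that is Bbb.

Bbb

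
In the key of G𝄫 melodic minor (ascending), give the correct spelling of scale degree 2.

Abb

Degree 2 takes the letter 1 step above G, which is A.
In melodic minor (ascending), degree 2 sits 2 semitones above the tonic. Gbb + 2 semitones is pitch class 7, spelled on A as Abb.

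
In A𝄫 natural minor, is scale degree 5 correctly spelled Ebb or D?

Each scale degree takes a distinct letter name. Degree 5 of a scale on A must use the letter E.
Ebb and D are enharmonically the same pitch, but only Ebb uses the letter E, so it is the correct spelling here.

Ebb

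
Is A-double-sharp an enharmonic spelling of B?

Yes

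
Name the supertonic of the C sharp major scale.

D#

The C# major scale runs C# D# E# F# G# A# B#.
Degree 2 is D#.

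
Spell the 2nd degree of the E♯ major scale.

F##

Degree 2 takes the letter 1 step above E, which is F.
In major, degree 2 sits 2 semitones above the tonic. E# + 2 semitones is pitch class 7, spelled on F as F##.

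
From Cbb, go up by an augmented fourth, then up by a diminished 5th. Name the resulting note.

Cbb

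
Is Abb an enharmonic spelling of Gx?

No

Abb is pitch class 7; G## is pitch class 9.
The pitch classes differ (7 vs. 9), so they are not enharmonic equivalents.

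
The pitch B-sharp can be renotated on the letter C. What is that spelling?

B# is pitch class 0. The letter C alone is pitch class 0.
Pitch class 0 on C needs no accidental: C.

C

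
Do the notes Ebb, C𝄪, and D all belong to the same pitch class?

Ebb = pitch class 2 and C## = pitch class 2 and D = pitch class 2 — the same pitch class, so they are enharmonic equivalents.

Yes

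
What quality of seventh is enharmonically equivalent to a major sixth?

diminished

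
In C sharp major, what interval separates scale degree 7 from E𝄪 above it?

augmented fourth

Scale degree 7 of C# major is B#.
B# up to E##: letters B→E make it a fourth; 6 semitones makes it augmented.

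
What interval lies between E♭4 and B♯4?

doubly augmented fifth

The letter names run E→B, a span of 4 letter steps, so the interval is some kind of fifth.
Eb to B# is 9 semitones. A perfect fifth is 7, so 9 makes it doubly augmented.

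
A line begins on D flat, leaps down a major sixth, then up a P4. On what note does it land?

Bbb

A major sixth down from Db is Fb (letter F, 9 semitones down).
A perfect fourth up from Fb is Bbb (letter B, 5 semitones up).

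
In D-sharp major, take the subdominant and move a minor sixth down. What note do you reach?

B#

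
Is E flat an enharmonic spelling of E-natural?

Eb is pitch class 3; E is pitch class 4.
The pitch classes differ (3 vs. 4), so they are not enharmonic equivalents.

No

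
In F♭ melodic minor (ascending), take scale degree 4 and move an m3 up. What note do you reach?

Dbb

Scale degree 4 of Fb melodic minor (ascending) is Bbb.
A minor third (3 semitones) above Bbb lands on the letter D, giving Dbb.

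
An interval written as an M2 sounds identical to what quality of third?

diminished

A major second spans 2 semitones.
A third spanning 2 semitones is diminished (the major third is 4).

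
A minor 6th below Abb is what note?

A sixth below A lands on the letter C.
A minor sixth spans 8 semitones, so Abb moves to pitch class 11. On the letter C that is Cb.

Cb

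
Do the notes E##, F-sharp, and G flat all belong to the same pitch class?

Yes

E## is pitch class 6; F# is pitch class 6; Gb is pitch class 6.
All spellings map to pitch class 6, so they are enharmonically equivalent.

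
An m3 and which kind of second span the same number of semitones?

augmented

A minor third spans 3 semitones.
A second spanning 3 semitones is augmented (the major second is 2).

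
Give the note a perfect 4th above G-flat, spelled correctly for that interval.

Cb

A fourth above G lands on the letter C.
A perfect fourth spans 5 semitones, so Gb moves to pitch class 11. On the letter C that is Cb.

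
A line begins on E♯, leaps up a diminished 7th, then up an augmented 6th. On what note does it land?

B#

A diminished seventh up from E# is D (letter D, 9 semitones up).
An augmented sixth up from D is B# (letter B, 10 semitones up).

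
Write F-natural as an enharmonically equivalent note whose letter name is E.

E#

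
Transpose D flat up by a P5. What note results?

D up a perfect fifth is A, so the target letter is A.
From Db, a perfect fifth is 7 semitones up: Ab.

Ab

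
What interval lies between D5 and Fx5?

augmented third

Counting letters D–E–F gives a third.
D→F## = 5 semitones, 1 wider than the major third (4), so augmented.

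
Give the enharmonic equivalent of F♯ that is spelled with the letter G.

Plain G sits 1 semitone above F#, so on the letter G the same pitch needs a flat: Gb.

Gb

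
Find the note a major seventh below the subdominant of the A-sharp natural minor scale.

E

The subdominant of A# natural minor is D#.
A major seventh (11 semitones) below D# lands on the letter E, giving E.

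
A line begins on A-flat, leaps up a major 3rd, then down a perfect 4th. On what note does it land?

G

A major third up from Ab is C (letter C, 4 semitones up).
A perfect fourth down from C is G (letter G, 5 semitones down).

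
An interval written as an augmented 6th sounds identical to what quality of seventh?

An augmented sixth spans 10 semitones.
A seventh spanning 10 semitones is minor (the major seventh is 11).

minor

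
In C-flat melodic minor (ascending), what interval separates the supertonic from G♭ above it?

perfect fourth

The supertonic of Cb melodic minor (ascending) is Db.
Db up to Gb: letters D→G make it a fourth; 5 semitones makes it perfect.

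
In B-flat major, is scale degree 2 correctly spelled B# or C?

Each scale degree takes a distinct letter name. Degree 2 of a scale on B must use the letter C.
C and B# are enharmonically the same pitch, but only C uses the letter C, so it is the correct spelling here.

C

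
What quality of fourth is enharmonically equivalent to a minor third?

doubly diminished

A minor third spans 3 semitones.
A fourth spanning 3 semitones is doubly diminished (the perfect fourth is 5).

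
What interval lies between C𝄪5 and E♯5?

The letter names run C→E, a span of 2 letter steps, so the interval is some kind of third.
C## to E# is 3 semitones. A major third is 4, so 3 makes it minor.

minor third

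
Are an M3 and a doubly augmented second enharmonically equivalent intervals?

A major third spans 4 semitones; a doubly augmented second spans 4.
They are enharmonically equivalent.

Yes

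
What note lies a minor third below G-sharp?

E#

A third below G lands on the letter E.
A minor third spans 3 semitones, so G# moves to pitch class 5. On the letter E that is E#.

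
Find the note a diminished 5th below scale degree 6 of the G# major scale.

A##

Scale degree 6 of G# major is E#.
A diminished fifth (6 semitones) below E# lands on the letter A, giving A##.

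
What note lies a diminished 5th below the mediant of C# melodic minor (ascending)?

The mediant of C# melodic minor (ascending) is E.
A diminished fifth (6 semitones) below E lands on the letter A, giving A#.

A#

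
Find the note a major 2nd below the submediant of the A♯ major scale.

The submediant of A# major is F##.
A major second (2 semitones) below F## lands on the letter E, giving E#.

E#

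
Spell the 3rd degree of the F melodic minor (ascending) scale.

Degree 3 takes the letter 2 steps above F, which is A.
In melodic minor (ascending), degree 3 sits 3 semitones above the tonic. F + 3 semitones is pitch class 8, spelled on A as Ab.

Ab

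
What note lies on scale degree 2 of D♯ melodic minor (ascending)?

Degree 2 takes the letter 1 step above D, which is E.
In melodic minor (ascending), degree 2 sits 2 semitones above the tonic. D# + 2 semitones is pitch class 5, spelled on E as E#.

E#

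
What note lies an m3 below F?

D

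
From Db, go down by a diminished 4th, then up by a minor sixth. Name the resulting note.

F

A diminished fourth down from Db is A (letter A, 4 semitones down).
A minor sixth up from A is F (letter F, 8 semitones up).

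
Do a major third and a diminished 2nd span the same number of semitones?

No

A major third spans 4 semitones; a diminished second spans 0.
The spans differ, so they are not enharmonic equivalents.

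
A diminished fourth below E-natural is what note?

B#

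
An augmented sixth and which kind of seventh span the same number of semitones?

minor

An augmented sixth spans 10 semitones.
A seventh spanning 10 semitones is minor (the major seventh is 11).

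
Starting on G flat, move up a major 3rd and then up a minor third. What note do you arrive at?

Db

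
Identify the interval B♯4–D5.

The letter names run B→D, a span of 2 letter steps, so the interval is some kind of third.
B# to D is 2 semitones. A major third is 4, so 2 makes it diminished.

diminished third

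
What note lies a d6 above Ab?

Fbb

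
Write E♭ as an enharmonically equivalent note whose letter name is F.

Fbb

Eb is pitch class 3. The letter F alone is pitch class 5.
To reach pitch class 3 from F requires an offset of -2 semitones, i.e. double flat: Fbb.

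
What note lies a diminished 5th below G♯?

G down a perfect fifth is C, so the target letter is C.
From G#, a diminished fifth is 6 semitones down: C##.

C##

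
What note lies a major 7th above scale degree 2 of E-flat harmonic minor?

Scale degree 2 of Eb harmonic minor is F.
A major seventh (11 semitones) above F lands on the letter E, giving E.

E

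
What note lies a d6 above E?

A sixth above E lands on the letter C.
A diminished sixth spans 7 semitones, so E moves to pitch class 11. On the letter C that is Cb.

Cb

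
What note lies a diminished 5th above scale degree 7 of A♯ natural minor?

D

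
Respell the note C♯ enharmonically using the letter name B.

B##

Plain B sits 2 semitones below C#, so on the letter B the same pitch needs a double sharp: B##.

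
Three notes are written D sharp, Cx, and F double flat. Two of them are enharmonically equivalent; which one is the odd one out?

In 12-tone equal temperament, enharmonic equivalents share a pitch class. D# is pitch class 3; C## is pitch class 2; Fbb is pitch class 3.
D# and Fbb share pitch class 3, while C## is pitch class 2.

C##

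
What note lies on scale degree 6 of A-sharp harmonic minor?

Degree 6 takes the letter 5 steps above A, which is F.
In harmonic minor, degree 6 sits 8 semitones above the tonic. A# + 8 semitones is pitch class 6, spelled on F as F#.

F#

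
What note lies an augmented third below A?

A down a major third is F, so the target letter is F.
From A, an augmented third is 5 semitones down: Fb.

Fb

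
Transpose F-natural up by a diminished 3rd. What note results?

Abb

A third above F lands on the letter A.
A diminished third spans 2 semitones, so F moves to pitch class 7. On the letter A that is Abb.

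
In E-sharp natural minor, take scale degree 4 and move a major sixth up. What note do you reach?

F##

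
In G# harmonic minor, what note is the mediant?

Degree 3 takes the letter 2 steps above G, which is B.
In harmonic minor, degree 3 sits 3 semitones above the tonic. G# + 3 semitones is pitch class 11, spelled on B as B.

B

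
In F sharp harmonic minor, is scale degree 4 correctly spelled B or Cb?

Each scale degree takes a distinct letter name. Degree 4 of a scale on F must use the letter B.
B and Cb are enharmonically the same pitch, but only B uses the letter B, so it is the correct spelling here.

B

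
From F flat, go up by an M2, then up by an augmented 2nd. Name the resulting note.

A

A major second up from Fb is Gb (letter G, 2 semitones up).
An augmented second up from Gb is A (letter A, 3 semitones up).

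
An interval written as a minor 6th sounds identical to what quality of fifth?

augmented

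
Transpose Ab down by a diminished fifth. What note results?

D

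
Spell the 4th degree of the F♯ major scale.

B

The F# major scale runs F# G# A# B C# D# E#.
Degree 4 is B.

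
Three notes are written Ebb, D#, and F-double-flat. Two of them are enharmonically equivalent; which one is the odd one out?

In 12-tone equal temperament, enharmonic equivalents share a pitch class. Ebb is pitch class 2; D# is pitch class 3; Fbb is pitch class 3.
D# and Fbb share pitch class 3, while Ebb is pitch class 2.

Ebb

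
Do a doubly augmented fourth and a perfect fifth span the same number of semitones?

Yes

A doubly augmented fourth spans 7 semitones; a perfect fifth spans 7.
They are enharmonically equivalent.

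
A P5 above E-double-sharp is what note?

B##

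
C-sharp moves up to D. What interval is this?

minor second

The letter names run C→D, a span of 1 letter step, so the interval is some kind of second.
C# to D is 1 semitone. A major second is 2, so 1 makes it minor.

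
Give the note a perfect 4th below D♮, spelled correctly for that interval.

A fourth below D lands on the letter A.
A perfect fourth spans 5 semitones, so D moves to pitch class 9. On the letter A that is A.

A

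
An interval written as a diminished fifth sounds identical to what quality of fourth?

A diminished fifth spans 6 semitones.
A fourth spanning 6 semitones is augmented (the perfect fourth is 5).

augmented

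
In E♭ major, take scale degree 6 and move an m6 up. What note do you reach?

Ab

Scale degree 6 of Eb major is C.
A minor sixth (8 semitones) above C lands on the letter A, giving Ab.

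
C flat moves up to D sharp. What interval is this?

doubly augmented second

Counting letters C–D gives a second.
Cb→D# = 4 semitones, 2 wider than the major second (2), so doubly augmented.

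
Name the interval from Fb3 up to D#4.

doubly augmented sixth

The letter names run F→D, a span of 5 letter steps, so the interval is some kind of sixth.
Fb to D# is 11 semitones. A major sixth is 9, so 11 makes it doubly augmented.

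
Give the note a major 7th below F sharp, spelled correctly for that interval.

A seventh below F lands on the letter G.
A major seventh spans 11 semitones, so F# moves to pitch class 7. On the letter G that is G.

G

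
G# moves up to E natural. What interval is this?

minor sixth

Counting letters G–A–B–C–D–E gives a sixth.
G#→E = 8 semitones, 1 narrower than the major sixth (9), so minor.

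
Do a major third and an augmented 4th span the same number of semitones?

No

A major third spans 4 semitones; an augmented fourth spans 6.
The spans differ, so they are not enharmonic equivalents.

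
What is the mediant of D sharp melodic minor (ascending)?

F#

Degree 3 takes the letter 2 steps above D, which is F.
In melodic minor (ascending), degree 3 sits 3 semitones above the tonic. D# + 3 semitones is pitch class 6, spelled on F as F#.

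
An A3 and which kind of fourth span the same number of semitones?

perfect

An augmented third spans 5 semitones.
A fourth spanning 5 semitones is perfect (the perfect fourth is 5).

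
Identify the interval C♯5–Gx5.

augmented fifth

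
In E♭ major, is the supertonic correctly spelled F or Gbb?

F

Each scale degree takes a distinct letter name. Degree 2 of a scale on E must use the letter F.
F and Gbb are enharmonically the same pitch, but only F uses the letter F, so it is the correct spelling here.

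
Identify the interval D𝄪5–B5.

diminished sixth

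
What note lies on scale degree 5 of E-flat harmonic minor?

Bb

The Eb harmonic minor scale runs Eb F Gb Ab Bb Cb D.
Degree 5 is Bb.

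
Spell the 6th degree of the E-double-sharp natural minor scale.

C##

Degree 6 takes the letter 5 steps above E, which is C.
In natural minor, degree 6 sits 8 semitones above the tonic. E## + 8 semitones is pitch class 2, spelled on C as C##.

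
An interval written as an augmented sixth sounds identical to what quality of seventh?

An augmented sixth spans 10 semitones.
A seventh spanning 10 semitones is minor (the major seventh is 11).

minor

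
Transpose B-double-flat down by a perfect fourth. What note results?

Fb

A fourth below B lands on the letter F.
A perfect fourth spans 5 semitones, so Bbb moves to pitch class 4. On the letter F that is Fb.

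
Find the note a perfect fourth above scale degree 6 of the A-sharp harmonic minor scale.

Scale degree 6 of A# harmonic minor is F#.
A perfect fourth (5 semitones) above F# lands on the letter B, giving B.

B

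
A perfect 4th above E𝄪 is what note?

E up a perfect fourth is A, so the target letter is A.
From E##, a perfect fourth is 5 semitones up: A##.

A##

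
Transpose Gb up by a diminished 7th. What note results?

A seventh above G lands on the letter F.
A diminished seventh spans 9 semitones, so Gb moves to pitch class 3. On the letter F that is Fbb.

Fbb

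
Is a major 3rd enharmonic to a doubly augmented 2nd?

Yes

A major third spans 4 semitones; a doubly augmented second spans 4.
They are enharmonically equivalent.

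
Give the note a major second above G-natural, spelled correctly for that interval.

A

A second above G lands on the letter A.
A major second spans 2 semitones, so G moves to pitch class 9. On the letter A that is A.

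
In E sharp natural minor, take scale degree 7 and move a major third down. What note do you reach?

B

Scale degree 7 of E# natural minor is D#.
A major third (4 semitones) below D# lands on the letter B, giving B.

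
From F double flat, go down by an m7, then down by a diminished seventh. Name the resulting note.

Ab

A minor seventh down from Fbb is Gbb (letter G, 10 semitones down).
A diminished seventh down from Gbb is Ab (letter A, 9 semitones down).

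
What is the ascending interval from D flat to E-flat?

major second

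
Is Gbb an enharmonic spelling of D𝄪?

Gbb is pitch class 5; D## is pitch class 4.
The pitch classes differ (5 vs. 4), so they are not enharmonic equivalents.

No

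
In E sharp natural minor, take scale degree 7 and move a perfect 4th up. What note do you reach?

G#

Scale degree 7 of E# natural minor is D#.
A perfect fourth (5 semitones) above D# lands on the letter G, giving G#.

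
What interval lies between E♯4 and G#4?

Counting letters E–F–G gives a third.
E#→G# = 3 semitones, 1 narrower than the major third (4), so minor.

minor third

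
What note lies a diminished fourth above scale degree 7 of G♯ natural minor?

Bb

Scale degree 7 of G# natural minor is F#.
A diminished fourth (4 semitones) above F# lands on the letter B, giving Bb.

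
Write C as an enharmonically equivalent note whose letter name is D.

C is pitch class 0. The letter D alone is pitch class 2.
To reach pitch class 0 from D requires an offset of -2 semitones, i.e. double flat: Dbb.

Dbb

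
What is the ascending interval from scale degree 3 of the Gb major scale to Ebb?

Scale degree 3 of Gb major is Bb.
Bb up to Ebb: letters B→E make it a fourth; 4 semitones makes it diminished.

diminished fourth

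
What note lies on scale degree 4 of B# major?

E#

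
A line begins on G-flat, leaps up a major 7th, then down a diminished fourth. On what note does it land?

A major seventh up from Gb is F (letter F, 11 semitones up).
A diminished fourth down from F is C# (letter C, 4 semitones down).

C#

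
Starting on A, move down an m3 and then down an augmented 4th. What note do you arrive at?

A minor third down from A is F# (letter F, 3 semitones down).
An augmented fourth down from F# is C (letter C, 6 semitones down).

C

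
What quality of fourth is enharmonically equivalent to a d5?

A diminished fifth spans 6 semitones.
A fourth spanning 6 semitones is augmented (the perfect fourth is 5).

augmented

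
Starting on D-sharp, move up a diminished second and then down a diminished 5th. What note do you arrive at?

A

A diminished second up from D# is Eb (letter E, 0 semitones up).
A diminished fifth down from Eb is A (letter A, 6 semitones down).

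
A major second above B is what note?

A second above B lands on the letter C.
A major second spans 2 semitones, so B moves to pitch class 1. On the letter C that is C#.

C#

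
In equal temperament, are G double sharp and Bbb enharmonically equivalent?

G## = pitch class 9 and Bbb = pitch class 9 — the same pitch class, so they are enharmonic equivalents.

Yes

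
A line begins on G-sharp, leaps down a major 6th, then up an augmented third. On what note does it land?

D##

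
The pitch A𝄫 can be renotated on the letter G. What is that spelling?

G

Plain G sits at the same pitch as Abb, so on the letter G the same pitch needs a natural: G.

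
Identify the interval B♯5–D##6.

The letter names run B→D, a span of 2 letter steps, so the interval is some kind of third.
B# to D## is 4 semitones. A major third is 4, so 4 makes it major.

major third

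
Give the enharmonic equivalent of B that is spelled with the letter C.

Plain C sits 1 semitone above B, so on the letter C the same pitch needs a flat: Cb.

Cb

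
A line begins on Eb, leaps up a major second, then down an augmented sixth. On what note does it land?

Abb

A major second up from Eb is F (letter F, 2 semitones up).
An augmented sixth down from F is Abb (letter A, 10 semitones down).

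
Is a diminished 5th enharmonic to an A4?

Yes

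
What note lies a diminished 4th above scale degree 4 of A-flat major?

Scale degree 4 of Ab major is Db.
A diminished fourth (4 semitones) above Db lands on the letter G, giving Gbb.

Gbb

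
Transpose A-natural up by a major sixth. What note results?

F#

A up a major sixth is F#, so the target letter is F.
From A, a major sixth is 9 semitones up: F#.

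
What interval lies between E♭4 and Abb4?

diminished fourth

Counting letters E–F–G–A gives a fourth.
Eb→Abb = 4 semitones, 1 narrower than the perfect fourth (5), so diminished.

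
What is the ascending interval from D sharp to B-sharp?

major sixth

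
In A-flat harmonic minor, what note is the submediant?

Fb

The Ab harmonic minor scale runs Ab Bb Cb Db Eb Fb G.
Degree 6 is Fb.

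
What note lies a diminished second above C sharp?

A second above C lands on the letter D.
A diminished second spans 0 semitones, so C# moves to pitch class 1. On the letter D that is Db.

Db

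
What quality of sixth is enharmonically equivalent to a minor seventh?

A minor seventh spans 10 semitones.
A sixth spanning 10 semitones is augmented (the major sixth is 9).

augmented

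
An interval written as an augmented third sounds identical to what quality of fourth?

An augmented third spans 5 semitones.
A fourth spanning 5 semitones is perfect (the perfect fourth is 5).

perfect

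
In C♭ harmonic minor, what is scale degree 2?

Db

Degree 2 takes the letter 1 step above C, which is D.
In harmonic minor, degree 2 sits 2 semitones above the tonic. Cb + 2 semitones is pitch class 1, spelled on D as Db.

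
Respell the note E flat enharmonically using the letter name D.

Plain D sits 1 semitone below Eb, so on the letter D the same pitch needs a sharp: D#.

D#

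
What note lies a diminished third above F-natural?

F up a major third is A, so the target letter is A.
From F, a diminished third is 2 semitones up: Abb.

Abb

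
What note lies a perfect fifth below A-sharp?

D#

A fifth below A lands on the letter D.
A perfect fifth spans 7 semitones, so A# moves to pitch class 3. On the letter D that is D#.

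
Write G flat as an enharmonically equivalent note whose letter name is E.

Gb is pitch class 6. The letter E alone is pitch class 4.
To reach pitch class 6 from E requires an offset of +2 semitones, i.e. double sharp: E##.

E##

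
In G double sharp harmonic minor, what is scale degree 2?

Degree 2 takes the letter 1 step above G, which is A.
In harmonic minor, degree 2 sits 2 semitones above the tonic. G## + 2 semitones is pitch class 11, spelled on A as A##.

A##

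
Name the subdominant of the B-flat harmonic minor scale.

The Bb harmonic minor scale runs Bb C Db Eb F Gb A.
Degree 4 is Eb.

Eb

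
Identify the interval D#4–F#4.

minor third

Counting letters D–E–F gives a third.
D#→F# = 3 semitones, 1 narrower than the major third (4), so minor.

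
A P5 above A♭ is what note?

A up a perfect fifth is E, so the target letter is E.
From Ab, a perfect fifth is 7 semitones up: Eb.

Eb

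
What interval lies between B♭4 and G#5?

augmented sixth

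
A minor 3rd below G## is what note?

G down a major third is Eb, so the target letter is E.
From G##, a minor third is 3 semitones down: E##.

E##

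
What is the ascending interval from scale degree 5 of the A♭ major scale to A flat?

perfect fourth

Scale degree 5 of Ab major is Eb.
Eb up to Ab: letters E→A make it a fourth; 5 semitones makes it perfect.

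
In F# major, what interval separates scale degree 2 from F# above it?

minor seventh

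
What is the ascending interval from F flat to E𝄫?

minor seventh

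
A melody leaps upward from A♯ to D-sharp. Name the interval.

perfect fourth

Counting letters A–B–C–D gives a fourth.
A#→D# = 5 semitones, exactly the perfect fourth.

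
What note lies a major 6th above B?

A sixth above B lands on the letter G.
A major sixth spans 9 semitones, so B moves to pitch class 8. On the letter G that is G#.

G#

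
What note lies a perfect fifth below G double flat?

G down a perfect fifth is C, so the target letter is C.
From Gbb, a perfect fifth is 7 semitones down: Cbb.

Cbb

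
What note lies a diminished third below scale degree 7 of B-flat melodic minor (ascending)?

F##

Scale degree 7 of Bb melodic minor (ascending) is A.
A diminished third (2 semitones) below A lands on the letter F, giving F##.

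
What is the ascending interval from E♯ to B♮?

The letter names run E→B, a span of 4 letter steps, so the interval is some kind of fifth.
E# to B is 6 semitones. A perfect fifth is 7, so 6 makes it diminished.

diminished fifth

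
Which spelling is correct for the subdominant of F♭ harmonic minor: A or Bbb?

Bbb

Each scale degree takes a distinct letter name. Degree 4 of a scale on F must use the letter B.
Bbb and A are enharmonically the same pitch, but only Bbb uses the letter B, so it is the correct spelling here.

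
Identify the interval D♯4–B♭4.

The letter names run D→B, a span of 5 letter steps, so the interval is some kind of sixth.
D# to Bb is 7 semitones. A major sixth is 9, so 7 makes it diminished.

diminished sixth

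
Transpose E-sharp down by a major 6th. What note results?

E down a major sixth is G, so the target letter is G.
From E#, a major sixth is 9 semitones down: G#.

G#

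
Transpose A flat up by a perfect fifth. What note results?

Eb

A up a perfect fifth is E, so the target letter is E.
From Ab, a perfect fifth is 7 semitones up: Eb.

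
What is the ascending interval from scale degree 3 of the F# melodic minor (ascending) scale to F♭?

diminished sixth

Scale degree 3 of F# melodic minor (ascending) is A.
A up to Fb: letters A→F make it a sixth; 7 semitones makes it diminished.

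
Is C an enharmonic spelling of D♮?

C is pitch class 0; D is pitch class 2.
The pitch classes differ (0 vs. 2), so they are not enharmonic equivalents.

No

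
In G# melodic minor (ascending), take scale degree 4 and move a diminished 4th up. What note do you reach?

F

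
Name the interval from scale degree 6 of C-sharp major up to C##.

Scale degree 6 of C# major is A#.
A# up to C##: letters A→C make it a third; 4 semitones makes it major.

major third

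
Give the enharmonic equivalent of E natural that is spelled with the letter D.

D##

E is pitch class 4. The letter D alone is pitch class 2.
To reach pitch class 4 from D requires an offset of +2 semitones, i.e. double sharp: D##.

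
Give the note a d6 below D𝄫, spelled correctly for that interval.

D down a major sixth is F, so the target letter is F.
From Dbb, a diminished sixth is 7 semitones down: F.

F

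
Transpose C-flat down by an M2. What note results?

A second below C lands on the letter B.
A major second spans 2 semitones, so Cb moves to pitch class 9. On the letter B that is Bbb.

Bbb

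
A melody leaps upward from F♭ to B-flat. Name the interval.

augmented fourth

Counting letters F–G–A–B gives a fourth.
Fb→Bb = 6 semitones, 1 wider than the perfect fourth (5), so augmented.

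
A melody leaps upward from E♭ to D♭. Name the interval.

minor seventh

The letter names run E→D, a span of 6 letter steps, so the interval is some kind of seventh.
Eb to Db is 10 semitones. A major seventh is 11, so 10 makes it minor.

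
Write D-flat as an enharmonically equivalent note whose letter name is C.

Plain C sits 1 semitone below Db, so on the letter C the same pitch needs a sharp: C#.

C#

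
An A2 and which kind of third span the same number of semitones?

An augmented second spans 3 semitones.
A third spanning 3 semitones is minor (the major third is 4).

minor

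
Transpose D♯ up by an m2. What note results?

E

D up a major second is E, so the target letter is E.
From D#, a minor second is 1 semitone up: E.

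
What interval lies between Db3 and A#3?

doubly augmented fifth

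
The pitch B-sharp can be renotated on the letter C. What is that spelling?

C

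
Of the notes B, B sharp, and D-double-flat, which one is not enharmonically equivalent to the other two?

B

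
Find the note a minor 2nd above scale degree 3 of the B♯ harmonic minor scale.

E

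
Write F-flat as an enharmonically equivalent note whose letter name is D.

D##

Fb is pitch class 4. The letter D alone is pitch class 2.
To reach pitch class 4 from D requires an offset of +2 semitones, i.e. double sharp: D##.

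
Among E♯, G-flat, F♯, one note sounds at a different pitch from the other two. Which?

In 12-tone equal temperament, enharmonic equivalents share a pitch class. E# is pitch class 5; Gb is pitch class 6; F# is pitch class 6.
Gb and F# share pitch class 6, while E# is pitch class 5.

E#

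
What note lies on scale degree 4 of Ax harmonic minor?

D##

Degree 4 takes the letter 3 steps above A, which is D.
In harmonic minor, degree 4 sits 5 semitones above the tonic. A## + 5 semitones is pitch class 4, spelled on D as D##.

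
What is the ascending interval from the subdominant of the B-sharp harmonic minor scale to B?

diminished fifth

The subdominant of B# harmonic minor is E#.
E# up to B: letters E→B make it a fifth; 6 semitones makes it diminished.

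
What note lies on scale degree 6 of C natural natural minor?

Ab

Degree 6 takes the letter 5 steps above C, which is A.
In natural minor, degree 6 sits 8 semitones above the tonic. C + 8 semitones is pitch class 8, spelled on A as Ab.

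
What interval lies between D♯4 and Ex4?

The letter names run D→E, a span of 1 letter step, so the interval is some kind of second.
D# to E## is 3 semitones. A major second is 2, so 3 makes it augmented.

augmented second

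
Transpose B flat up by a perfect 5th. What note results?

F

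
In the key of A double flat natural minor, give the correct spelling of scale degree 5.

The Abb natural minor scale runs Abb Bbb Cbb Dbb Ebb Fbb Gbb.
Degree 5 is Ebb.

Ebb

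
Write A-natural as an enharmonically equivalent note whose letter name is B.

Plain B sits 2 semitones above A, so on the letter B the same pitch needs a double flat: Bbb.

Bbb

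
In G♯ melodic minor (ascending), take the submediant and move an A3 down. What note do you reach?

The submediant of G# melodic minor (ascending) is E#.
An augmented third (5 semitones) below E# lands on the letter C, giving C.

C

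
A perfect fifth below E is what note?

A fifth below E lands on the letter A.
A perfect fifth spans 7 semitones, so E moves to pitch class 9. On the letter A that is A.

A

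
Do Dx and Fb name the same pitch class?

D## = pitch class 4 and Fb = pitch class 4 — the same pitch class, so they are enharmonic equivalents.

Yes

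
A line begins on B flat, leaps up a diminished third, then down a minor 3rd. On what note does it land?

A diminished third up from Bb is Dbb (letter D, 2 semitones up).
A minor third down from Dbb is Bbb (letter B, 3 semitones down).

Bbb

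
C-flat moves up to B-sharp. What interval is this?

doubly augmented seventh

The letter names run C→B, a span of 6 letter steps, so the interval is some kind of seventh.
Cb to B# is 13 semitones. A major seventh is 11, so 13 makes it doubly augmented.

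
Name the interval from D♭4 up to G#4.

doubly augmented fourth

Counting letters D–E–F–G gives a fourth.
Db→G# = 7 semitones, 2 wider than the perfect fourth (5), so doubly augmented.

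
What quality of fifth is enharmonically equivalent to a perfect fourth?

A perfect fourth spans 5 semitones.
A fifth spanning 5 semitones is doubly diminished (the perfect fifth is 7).

doubly diminished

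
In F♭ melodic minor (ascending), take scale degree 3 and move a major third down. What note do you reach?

Scale degree 3 of Fb melodic minor (ascending) is Abb.
A major third (4 semitones) below Abb lands on the letter F, giving Fbb.

Fbb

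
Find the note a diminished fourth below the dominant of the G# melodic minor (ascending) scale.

The dominant of G# melodic minor (ascending) is D#.
A diminished fourth (4 semitones) below D# lands on the letter A, giving A##.

A##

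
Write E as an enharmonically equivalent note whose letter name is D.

D##

E is pitch class 4. The letter D alone is pitch class 2.
To reach pitch class 4 from D requires an offset of +2 semitones, i.e. double sharp: D##.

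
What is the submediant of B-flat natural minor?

Gb

Degree 6 takes the letter 5 steps above B, which is G.
In natural minor, degree 6 sits 8 semitones above the tonic. Bb + 8 semitones is pitch class 6, spelled on G as Gb.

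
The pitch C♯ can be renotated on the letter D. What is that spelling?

C# is pitch class 1. The letter D alone is pitch class 2.
To reach pitch class 1 from D requires an offset of -1 semitone, i.e. flat: Db.

Db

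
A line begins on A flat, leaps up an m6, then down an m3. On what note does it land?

Db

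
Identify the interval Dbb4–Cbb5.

Counting letters D–E–F–G–A–B–C gives a seventh.
Dbb→Cbb = 10 semitones, 1 narrower than the major seventh (11), so minor.

minor seventh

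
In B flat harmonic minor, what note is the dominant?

F

The Bb harmonic minor scale runs Bb C Db Eb F Gb A.
Degree 5 is F.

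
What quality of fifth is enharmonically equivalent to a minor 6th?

A minor sixth spans 8 semitones.
A fifth spanning 8 semitones is augmented (the perfect fifth is 7).

augmented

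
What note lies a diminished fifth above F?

F up a perfect fifth is C, so the target letter is C.
From F, a diminished fifth is 6 semitones up: Cb.

Cb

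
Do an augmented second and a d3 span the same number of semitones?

No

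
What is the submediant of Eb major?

C

Degree 6 takes the letter 5 steps above E, which is C.
In major, degree 6 sits 9 semitones above the tonic. Eb + 9 semitones is pitch class 0, spelled on C as C.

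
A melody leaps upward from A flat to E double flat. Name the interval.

diminished fifth

Counting letters A–B–C–D–E gives a fifth.
Ab→Ebb = 6 semitones, 1 narrower than the perfect fifth (7), so diminished.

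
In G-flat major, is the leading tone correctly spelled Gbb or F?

F

Each scale degree takes a distinct letter name. Degree 7 of a scale on G must use the letter F.
F and Gbb are enharmonically the same pitch, but only F uses the letter F, so it is the correct spelling here.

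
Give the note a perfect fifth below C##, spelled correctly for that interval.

F##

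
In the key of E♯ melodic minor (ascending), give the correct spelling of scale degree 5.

Degree 5 takes the letter 4 steps above E, which is B.
In melodic minor (ascending), degree 5 sits 7 semitones above the tonic. E# + 7 semitones is pitch class 0, spelled on B as B#.

B#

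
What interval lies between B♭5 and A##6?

doubly augmented seventh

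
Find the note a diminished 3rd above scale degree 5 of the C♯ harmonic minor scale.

Scale degree 5 of C# harmonic minor is G#.
A diminished third (2 semitones) above G# lands on the letter B, giving Bb.

Bb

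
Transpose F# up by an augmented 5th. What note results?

F up a perfect fifth is C, so the target letter is C.
From F#, an augmented fifth is 8 semitones up: C##.

C##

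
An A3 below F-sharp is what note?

F down a major third is Db, so the target letter is D.
From F#, an augmented third is 5 semitones down: Db.

Db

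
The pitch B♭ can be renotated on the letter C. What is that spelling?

Cbb

Bb is pitch class 10. The letter C alone is pitch class 0.
To reach pitch class 10 from C requires an offset of -2 semitones, i.e. double flat: Cbb.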